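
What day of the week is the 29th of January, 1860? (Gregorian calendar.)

Doomsday rule: the anchor day for the 1800s is Friday. For year 60: 60÷12 = 5 r 0, and 0÷4 = 0, so 5+0+0 = 5.
Friday + 5 ≡ Wednesday — that's 1860's doomsday.
In January the doomsday date is Jan 4 (1860 is a leap year (divisible by 4)).
Jan 29 is 25 days after Jan 4; 25 mod 7 = 4, so Wednesday + 4 = Sunday.

Sunday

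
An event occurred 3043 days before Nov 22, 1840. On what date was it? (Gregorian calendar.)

−366 (one year; includes Feb 29, 1840) → Nov 22, 1839 (2677 left).
−365 (one year) → Nov 22, 1838 (2312 left).
−365 (one year) → Nov 22, 1837 (1947 left).
−365 (one year) → Nov 22, 1836 (1582 left).
−366 (one year; includes Feb 29, 1836) → Nov 22, 1835 (1216 left).
−365 (one year) → Nov 22, 1834 (851 left).
−365 (one year) → Nov 22, 1833 (486 left).
−365 (one year) → Nov 22, 1832 (121 left).
−22 → Oct 31, 1832 (end of Oct, 31 days; 99 left).
−31 → Sep 30, 1832 (end of Sep, 30 days; 68 left).
−30 → Aug 31, 1832 (end of Aug, 31 days; 38 left).
−31 → Jul 31, 1832 (end of Jul, 31 days; 7 left).
−7 → Jul 24, 1832.

July 24, 1832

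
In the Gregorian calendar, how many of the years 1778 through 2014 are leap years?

Multiples of 4 in [1778,2014]: 59.
Of those, multiples of 100: 3 (not leap unless ÷400).
Multiples of 400: 1.
Leap years = 59 − 3 + 1 = 57.

57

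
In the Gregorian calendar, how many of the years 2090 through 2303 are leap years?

Multiples of 4 in [2090,2303]: 53.
Of those, multiples of 100: 3 (not leap unless ÷400).
Multiples of 400: 0.
Leap years = 53 − 3 + 0 = 50.

50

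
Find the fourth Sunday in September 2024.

September 1, 2024 is a Sunday.
The first Sunday is therefore September 1 (same day).
The fourth Sunday is 1 + 3×7 = September 22.

September 22, 2024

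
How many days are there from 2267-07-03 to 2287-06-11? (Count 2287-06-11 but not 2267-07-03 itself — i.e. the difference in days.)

7283

Jul 3, 2267 → Jul 3, 2268: 366 days (Feb 29, 2268 is in that span).
Jul 3, 2268 → Jul 3, 2269: 365 days.
Jul 3, 2269 → Jul 3, 2270: 365 days.
Jul 3, 2270 → Jul 3, 2271: 365 days.
Jul 3, 2271 → Jul 3, 2272: 366 days (Feb 29, 2272 is in that span).
Jul 3, 2272 → Jul 3, 2273: 365 days.
Jul 3, 2273 → Jul 3, 2274: 365 days.
Jul 3, 2274 → Jul 3, 2275: 365 days.
Jul 3, 2275 → Jul 3, 2276: 366 days (Feb 29, 2276 is in that span).
Jul 3, 2276 → Jul 3, 2277: 365 days.
Jul 3, 2277 → Jul 3, 2278: 365 days.
Jul 3, 2278 → Jul 3, 2279: 365 days.
Jul 3, 2279 → Jul 3, 2280: 366 days (Feb 29, 2280 is in that span).
Jul 3, 2280 → Jul 3, 2281: 365 days.
Jul 3, 2281 → Jul 3, 2282: 365 days.
Jul 3, 2282 → Jul 3, 2283: 365 days.
Jul 3, 2283 → Jul 3, 2284: 366 days (Feb 29, 2284 is in that span).
Jul 3, 2284 → Jul 3, 2285: 365 days.
Jul 3, 2285 → Jul 3, 2286: 365 days.
Jul 3, 2286 → Aug 3, 2286: 31 days (July has 31).
Aug 3, 2286 → Sep 3, 2286: 31 days (August has 31).
Sep 3, 2286 → Oct 3, 2286: 30 days (September has 30).
Oct 3, 2286 → Nov 3, 2286: 31 days (October has 31).
Nov 3, 2286 → Dec 3, 2286: 30 days (November has 30).
Dec 3, 2286 → Jan 3, 2287: 31 days (December has 31).
Jan 3, 2287 → Feb 3, 2287: 31 days (January has 31).
Feb 3, 2287 → Mar 3, 2287: 28 days (February has 28).
Mar 3, 2287 → Apr 3, 2287: 31 days (March has 31).
Apr 3, 2287 → May 3, 2287: 30 days (April has 30).
May 3, 2287 → Jun 3, 2287: 31 days (May has 31).
Jun 3, 2287 → Jun 11, 2287: 8 days.
Total: 7283 days.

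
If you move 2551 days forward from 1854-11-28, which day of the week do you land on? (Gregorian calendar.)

Friday

Nov 28, 1854 is a Tuesday.
2551 mod 7 = 3, so 2551 days after a Tuesday is Tuesday + 3 = Friday.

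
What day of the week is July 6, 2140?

Doomsday rule: the anchor day for the 2100s is Sunday. For year 40: 40÷12 = 3 r 4, and 4÷4 = 1, so 3+4+1 = 8.
Sunday + 8 ≡ Monday — that's 2140's doomsday.
In July the doomsday date is Jul 11.
Jul 6 is 5 days before Jul 11; 5 mod 7 = 5, so Monday − 5 = Wednesday.

Wednesday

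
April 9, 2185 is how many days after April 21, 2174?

4006

Apr 21, 2174 → Apr 21, 2175: 365 days.
Apr 21, 2175 → Apr 21, 2176: 366 days (Feb 29, 2176 is in that span).
Apr 21, 2176 → Apr 21, 2177: 365 days.
Apr 21, 2177 → Apr 21, 2178: 365 days.
Apr 21, 2178 → Apr 21, 2179: 365 days.
Apr 21, 2179 → Apr 21, 2180: 366 days (Feb 29, 2180 is in that span).
Apr 21, 2180 → Apr 21, 2181: 365 days.
Apr 21, 2181 → Apr 21, 2182: 365 days.
Apr 21, 2182 → Apr 21, 2183: 365 days.
Apr 21, 2183 → Apr 21, 2184: 366 days (Feb 29, 2184 is in that span).
Apr 21, 2184 → May 21, 2184: 30 days (April has 30).
May 21, 2184 → Jun 21, 2184: 31 days (May has 31).
Jun 21, 2184 → Jul 21, 2184: 30 days (June has 30).
Jul 21, 2184 → Aug 21, 2184: 31 days (July has 31).
Aug 21, 2184 → Sep 21, 2184: 31 days (August has 31).
Sep 21, 2184 → Oct 21, 2184: 30 days (September has 30).
Oct 21, 2184 → Nov 21, 2184: 31 days (October has 31).
Nov 21, 2184 → Dec 21, 2184: 30 days (November has 30).
Dec 21, 2184 → Jan 21, 2185: 31 days (December has 31).
Jan 21, 2185 → Feb 21, 2185: 31 days (January has 31).
Feb 21, 2185 → Mar 21, 2185: 28 days (February has 28).
Mar 21, 2185 → Apr 9, 2185: 19 days.
Total: 4006 days.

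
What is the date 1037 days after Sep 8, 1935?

+366 (one year; includes Feb 29, 1936) → Sep 8, 1936 (671 left).
+365 (one year) → Sep 8, 1937 (306 left).
Sep has 30 days: +23 → Oct 1, 1937 (283 left).
Oct has 31 days: +31 → Nov 1, 1937 (252 left).
Nov has 30 days: +30 → Dec 1, 1937 (222 left).
Dec has 31 days: +31 → Jan 1, 1938 (191 left).
Jan has 31 days: +31 → Feb 1, 1938 (160 left).
Feb has 28 days: +28 → Mar 1, 1938 (132 left).
Mar has 31 days: +31 → Apr 1, 1938 (101 left).
Apr has 30 days: +30 → May 1, 1938 (71 left).
May has 31 days: +31 → Jun 1, 1938 (40 left).
Jun has 30 days: +30 → Jul 1, 1938 (10 left).
+10 → Jul 11, 1938.

July 11, 1938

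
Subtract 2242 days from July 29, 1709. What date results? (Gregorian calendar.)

−365 (one year) → Jul 29, 1708 (1877 left).
−366 (one year; includes Feb 29, 1708) → Jul 29, 1707 (1511 left).
−365 (one year) → Jul 29, 1706 (1146 left).
−365 (one year) → Jul 29, 1705 (781 left).
−365 (one year) → Jul 29, 1704 (416 left).
−366 (one year; includes Feb 29, 1704) → Jul 29, 1703 (50 left).
−29 → Jun 30, 1703 (end of Jun, 30 days; 21 left).
−21 → Jun 9, 1703.

June 9, 1703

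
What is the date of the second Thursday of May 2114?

May 10, 2114

May 1, 2114 is a Tuesday.
The first Thursday is therefore May 3 (2 days later).
The second Thursday is 3 + 1×7 = May 10.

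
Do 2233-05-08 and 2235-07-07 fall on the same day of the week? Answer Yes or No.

No

From May 8, 2233 to Jul 7, 2235 is 790 days.
790 mod 7 = 6, so they are different weekdays.
(May 8, 2233 is a Wednesday; Jul 7, 2235 is a Tuesday.)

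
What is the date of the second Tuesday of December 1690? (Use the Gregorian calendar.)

December 12, 1690

December 1, 1690 is a Friday.
The first Tuesday is therefore December 5 (4 days later).
The second Tuesday is 5 + 1×7 = December 12.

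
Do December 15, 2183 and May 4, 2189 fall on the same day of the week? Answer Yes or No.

From Dec 15, 2183 to May 4, 2189 is 1967 days.
1967 mod 7 = 0, so they are the same weekday.
(Dec 15, 2183 is a Monday; May 4, 2189 is a Monday.)

Yes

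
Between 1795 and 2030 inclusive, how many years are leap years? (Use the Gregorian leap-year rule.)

Multiples of 4 in [1795,2030]: 59.
Of those, multiples of 100: 3 (not leap unless ÷400).
Multiples of 400: 1.
Leap years = 59 − 3 + 1 = 57.

57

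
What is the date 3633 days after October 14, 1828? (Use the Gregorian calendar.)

+365 (one year) → Oct 14, 1829 (3268 left).
+365 (one year) → Oct 14, 1830 (2903 left).
+365 (one year) → Oct 14, 1831 (2538 left).
+366 (one year; includes Feb 29, 1832) → Oct 14, 1832 (2172 left).
+365 (one year) → Oct 14, 1833 (1807 left).
+365 (one year) → Oct 14, 1834 (1442 left).
+365 (one year) → Oct 14, 1835 (1077 left).
+366 (one year; includes Feb 29, 1836) → Oct 14, 1836 (711 left).
+365 (one year) → Oct 14, 1837 (346 left).
Oct has 31 days: +18 → Nov 1, 1837 (328 left).
Nov has 30 days: +30 → Dec 1, 1837 (298 left).
Dec has 31 days: +31 → Jan 1, 1838 (267 left).
Jan has 31 days: +31 → Feb 1, 1838 (236 left).
Feb has 28 days: +28 → Mar 1, 1838 (208 left).
Mar has 31 days: +31 → Apr 1, 1838 (177 left).
Apr has 30 days: +30 → May 1, 1838 (147 left).
May has 31 days: +31 → Jun 1, 1838 (116 left).
Jun has 30 days: +30 → Jul 1, 1838 (86 left).
Jul has 31 days: +31 → Aug 1, 1838 (55 left).
Aug has 31 days: +31 → Sep 1, 1838 (24 left).
+24 → Sep 25, 1838.

September 25, 1838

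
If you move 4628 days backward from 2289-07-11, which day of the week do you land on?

Wednesday

Jul 11, 2289 is a Thursday.
4628 mod 7 = 1, so 4628 days before a Thursday is Thursday − 1 = Wednesday.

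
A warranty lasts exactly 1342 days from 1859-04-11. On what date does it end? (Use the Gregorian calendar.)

December 13, 1862

+366 (one year; includes Feb 29, 1860) → Apr 11, 1860 (976 left).
+365 (one year) → Apr 11, 1861 (611 left).
+365 (one year) → Apr 11, 1862 (246 left).
Apr has 30 days: +20 → May 1, 1862 (226 left).
May has 31 days: +31 → Jun 1, 1862 (195 left).
Jun has 30 days: +30 → Jul 1, 1862 (165 left).
Jul has 31 days: +31 → Aug 1, 1862 (134 left).
Aug has 31 days: +31 → Sep 1, 1862 (103 left).
Sep has 30 days: +30 → Oct 1, 1862 (73 left).
Oct has 31 days: +31 → Nov 1, 1862 (42 left).
Nov has 30 days: +30 → Dec 1, 1862 (12 left).
+12 → Dec 13, 1862.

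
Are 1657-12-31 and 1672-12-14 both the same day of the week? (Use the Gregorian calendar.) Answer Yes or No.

No

From Dec 31, 1657 to Dec 14, 1672 is 5462 days.
5462 mod 7 = 2, so they are different weekdays.
(Dec 31, 1657 is a Monday; Dec 14, 1672 is a Wednesday.)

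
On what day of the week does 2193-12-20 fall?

Friday

Doomsday rule: the anchor day for the 2100s is Sunday. For year 93: 93÷12 = 7 r 9, and 9÷4 = 2, so 7+9+2 = 18.
Sunday + 18 ≡ Thursday — that's 2193's doomsday.
In December the doomsday date is Dec 12.
Dec 20 is 8 days after Dec 12; 8 mod 7 = 1, so Thursday + 1 = Friday.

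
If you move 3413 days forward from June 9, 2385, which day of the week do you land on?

Jun 9, 2385 is a Sunday.
3413 mod 7 = 4, so 3413 days after a Sunday is Sunday + 4 = Thursday.

Thursday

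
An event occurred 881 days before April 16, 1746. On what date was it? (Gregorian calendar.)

−365 (one year) → Apr 16, 1745 (516 left).
−365 (one year) → Apr 16, 1744 (151 left).
−16 → Mar 31, 1744 (end of Mar, 31 days; 135 left).
−31 → Feb 29, 1744 (end of Feb, 29 days; 104 left).
−29 → Jan 31, 1744 (end of Jan, 31 days; 75 left).
−31 → Dec 31, 1743 (end of Dec, 31 days; 44 left).
−31 → Nov 30, 1743 (end of Nov, 30 days; 13 left).
−13 → Nov 17, 1743.

November 17, 1743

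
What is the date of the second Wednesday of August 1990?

August 8, 1990

August 1, 1990 is a Wednesday.
The first Wednesday is therefore August 1 (same day).
The second Wednesday is 1 + 1×7 = August 8.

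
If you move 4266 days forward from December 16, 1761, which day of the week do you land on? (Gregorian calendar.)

Saturday

First find the weekday of Dec 16, 1761. Doomsday rule: the anchor day for the 1700s is Sunday. For year 61: 61÷12 = 5 r 1, and 1÷4 = 0, so 5+1+0 = 6.
Sunday + 6 ≡ Saturday — that's 1761's doomsday.
In December the doomsday date is Dec 12.
Dec 16 is 4 days after Dec 12; 4 mod 7 = 4, so Saturday + 4 = Wednesday.
4266 mod 7 = 3, so 4266 days after a Wednesday is Wednesday + 3 = Saturday.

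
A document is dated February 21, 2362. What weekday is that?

Doomsday rule: the anchor day for the 2300s is Wednesday. For year 62: 62÷12 = 5 r 2, and 2÷4 = 0, so 5+2+0 = 7.
Wednesday + 7 ≡ Wednesday — that's 2362's doomsday.
In February the doomsday date is Feb 28 (2362 is not a leap year).
Feb 21 is 7 days before Feb 28; 7 mod 7 = 0, so Wednesday − 0 = Wednesday.

Wednesday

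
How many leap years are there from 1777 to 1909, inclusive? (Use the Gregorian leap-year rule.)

Multiples of 4 in [1777,1909]: 33.
Of those, multiples of 100: 2 (not leap unless ÷400).
Multiples of 400: 0.
Leap years = 33 − 2 + 0 = 31.

31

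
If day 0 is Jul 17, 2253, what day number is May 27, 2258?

Jul 17, 2253 → Jul 17, 2254: 365 days.
Jul 17, 2254 → Jul 17, 2255: 365 days.
Jul 17, 2255 → Jul 17, 2256: 366 days (Feb 29, 2256 is in that span).
Jul 17, 2256 → Jul 17, 2257: 365 days.
Jul 17, 2257 → Aug 17, 2257: 31 days (July has 31).
Aug 17, 2257 → Sep 17, 2257: 31 days (August has 31).
Sep 17, 2257 → Oct 17, 2257: 30 days (September has 30).
Oct 17, 2257 → Nov 17, 2257: 31 days (October has 31).
Nov 17, 2257 → Dec 17, 2257: 30 days (November has 30).
Dec 17, 2257 → Jan 17, 2258: 31 days (December has 31).
Jan 17, 2258 → Feb 17, 2258: 31 days (January has 31).
Feb 17, 2258 → Mar 17, 2258: 28 days (February has 28).
Mar 17, 2258 → Apr 17, 2258: 31 days (March has 31).
Apr 17, 2258 → May 17, 2258: 30 days (April has 30).
May 17, 2258 → May 27, 2258: 10 days.
Total: 1775 days.

1775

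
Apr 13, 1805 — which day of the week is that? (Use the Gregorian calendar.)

Saturday

Doomsday rule: the anchor day for the 1800s is Friday. For year 05: 5÷12 = 0 r 5, and 5÷4 = 1, so 0+5+1 = 6.
Friday + 6 ≡ Thursday — that's 1805's doomsday.
In April the doomsday date is Apr 4.
Apr 13 is 9 days after Apr 4; 9 mod 7 = 2, so Thursday + 2 = Saturday.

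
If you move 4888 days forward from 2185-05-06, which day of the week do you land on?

Sunday

May 6, 2185 is a Friday.
4888 mod 7 = 2, so 4888 days after a Friday is Friday + 2 = Sunday.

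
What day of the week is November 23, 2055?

Tuesday

Doomsday rule: the anchor day for the 2000s is Tuesday. For year 55: 55÷12 = 4 r 7, and 7÷4 = 1, so 4+7+1 = 12.
Tuesday + 12 ≡ Sunday — that's 2055's doomsday.
In November the doomsday date is Nov 7.
Nov 23 is 16 days after Nov 7; 16 mod 7 = 2, so Sunday + 2 = Tuesday.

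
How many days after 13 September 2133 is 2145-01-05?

Sep 13, 2133 → Sep 13, 2134: 365 days.
Sep 13, 2134 → Sep 13, 2135: 365 days.
Sep 13, 2135 → Sep 13, 2136: 366 days (Feb 29, 2136 is in that span).
Sep 13, 2136 → Sep 13, 2137: 365 days.
Sep 13, 2137 → Sep 13, 2138: 365 days.
Sep 13, 2138 → Sep 13, 2139: 365 days.
Sep 13, 2139 → Sep 13, 2140: 366 days (Feb 29, 2140 is in that span).
Sep 13, 2140 → Sep 13, 2141: 365 days.
Sep 13, 2141 → Sep 13, 2142: 365 days.
Sep 13, 2142 → Sep 13, 2143: 365 days.
Sep 13, 2143 → Sep 13, 2144: 366 days (Feb 29, 2144 is in that span).
Sep 13, 2144 → Oct 13, 2144: 30 days (September has 30).
Oct 13, 2144 → Nov 13, 2144: 31 days (October has 31).
Nov 13, 2144 → Dec 13, 2144: 30 days (November has 30).
Dec 13, 2144 → Jan 5, 2145: 23 days.
Total: 4132 days.

4132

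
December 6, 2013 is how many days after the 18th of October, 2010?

1145

Oct 18, 2010 → Oct 18, 2011: 365 days.
Oct 18, 2011 → Oct 18, 2012: 366 days (Feb 29, 2012 is in that span).
Oct 18, 2012 → Oct 18, 2013: 365 days.
Oct 18, 2013 → Nov 18, 2013: 31 days (October has 31).
Nov 18, 2013 → Dec 6, 2013: 18 days.
Total: 1145 days.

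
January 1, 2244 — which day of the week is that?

Doomsday rule: the anchor day for the 2200s is Friday. For year 44: 44÷12 = 3 r 8, and 8÷4 = 2, so 3+8+2 = 13.
Friday + 13 ≡ Thursday — that's 2244's doomsday.
In January the doomsday date is Jan 4 (2244 is a leap year (divisible by 4)).
Jan 1 is 3 days before Jan 4; 3 mod 7 = 3, so Thursday − 3 = Monday.

Monday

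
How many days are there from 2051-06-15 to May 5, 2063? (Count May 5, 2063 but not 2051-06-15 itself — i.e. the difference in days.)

4342

Jun 15, 2051 → Jun 15, 2052: 366 days (Feb 29, 2052 is in that span).
Jun 15, 2052 → Jun 15, 2053: 365 days.
Jun 15, 2053 → Jun 15, 2054: 365 days.
Jun 15, 2054 → Jun 15, 2055: 365 days.
Jun 15, 2055 → Jun 15, 2056: 366 days (Feb 29, 2056 is in that span).
Jun 15, 2056 → Jun 15, 2057: 365 days.
Jun 15, 2057 → Jun 15, 2058: 365 days.
Jun 15, 2058 → Jun 15, 2059: 365 days.
Jun 15, 2059 → Jun 15, 2060: 366 days (Feb 29, 2060 is in that span).
Jun 15, 2060 → Jun 15, 2061: 365 days.
Jun 15, 2061 → Jun 15, 2062: 365 days.
Jun 15, 2062 → Jul 15, 2062: 30 days (June has 30).
Jul 15, 2062 → Aug 15, 2062: 31 days (July has 31).
Aug 15, 2062 → Sep 15, 2062: 31 days (August has 31).
Sep 15, 2062 → Oct 15, 2062: 30 days (September has 30).
Oct 15, 2062 → Nov 15, 2062: 31 days (October has 31).
Nov 15, 2062 → Dec 15, 2062: 30 days (November has 30).
Dec 15, 2062 → Jan 15, 2063: 31 days (December has 31).
Jan 15, 2063 → Feb 15, 2063: 31 days (January has 31).
Feb 15, 2063 → Mar 15, 2063: 28 days (February has 28).
Mar 15, 2063 → Apr 15, 2063: 31 days (March has 31).
Apr 15, 2063 → May 5, 2063: 20 days.
Total: 4342 days.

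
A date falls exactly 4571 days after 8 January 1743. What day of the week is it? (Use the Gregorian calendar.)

Jan 8, 1743 is a Tuesday.
4571 mod 7 = 0, so 4571 days after a Tuesday is Tuesday + 0 = Tuesday.

Tuesday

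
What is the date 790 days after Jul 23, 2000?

September 21, 2002

+365 (one year) → Jul 23, 2001 (425 left).
+365 (one year) → Jul 23, 2002 (60 left).
Jul has 31 days: +9 → Aug 1, 2002 (51 left).
Aug has 31 days: +31 → Sep 1, 2002 (20 left).
+20 → Sep 21, 2002.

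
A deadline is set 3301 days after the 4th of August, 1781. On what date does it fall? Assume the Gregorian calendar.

August 18, 1790

+365 (one year) → Aug 4, 1782 (2936 left).
+365 (one year) → Aug 4, 1783 (2571 left).
+366 (one year; includes Feb 29, 1784) → Aug 4, 1784 (2205 left).
+365 (one year) → Aug 4, 1785 (1840 left).
+365 (one year) → Aug 4, 1786 (1475 left).
+365 (one year) → Aug 4, 1787 (1110 left).
+366 (one year; includes Feb 29, 1788) → Aug 4, 1788 (744 left).
+365 (one year) → Aug 4, 1789 (379 left).
Aug has 31 days: +28 → Sep 1, 1789 (351 left).
Sep has 30 days: +30 → Oct 1, 1789 (321 left).
Oct has 31 days: +31 → Nov 1, 1789 (290 left).
Nov has 30 days: +30 → Dec 1, 1789 (260 left).
Dec has 31 days: +31 → Jan 1, 1790 (229 left).
Jan has 31 days: +31 → Feb 1, 1790 (198 left).
Feb has 28 days: +28 → Mar 1, 1790 (170 left).
Mar has 31 days: +31 → Apr 1, 1790 (139 left).
Apr has 30 days: +30 → May 1, 1790 (109 left).
May has 31 days: +31 → Jun 1, 1790 (78 left).
Jun has 30 days: +30 → Jul 1, 1790 (48 left).
Jul has 31 days: +31 → Aug 1, 1790 (17 left).
+17 → Aug 18, 1790.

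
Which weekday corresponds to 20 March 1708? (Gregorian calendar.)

Doomsday rule: the anchor day for the 1700s is Sunday. For year 08: 8÷12 = 0 r 8, and 8÷4 = 2, so 0+8+2 = 10.
Sunday + 10 ≡ Wednesday — that's 1708's doomsday.
In March the doomsday date is Mar 14.
Mar 20 is 6 days after Mar 14; 6 mod 7 = 6, so Wednesday + 6 = Tuesday.

Tuesday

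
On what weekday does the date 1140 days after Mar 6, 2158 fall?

Sunday

Mar 6, 2158 is a Monday.
1140 mod 7 = 6, so 1140 days after a Monday is Monday + 6 = Sunday.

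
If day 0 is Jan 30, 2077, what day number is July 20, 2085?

3093

Jan 30, 2077 → Jan 30, 2078: 365 days.
Jan 30, 2078 → Jan 30, 2079: 365 days.
Jan 30, 2079 → Jan 30, 2080: 365 days.
Jan 30, 2080 → Jan 30, 2081: 366 days (Feb 29, 2080 is in that span).
Jan 30, 2081 → Jan 30, 2082: 365 days.
Jan 30, 2082 → Jan 30, 2083: 365 days.
Jan 30, 2083 → Jan 30, 2084: 365 days.
Jan 30, 2084 → Jan 30, 2085: 366 days (Feb 29, 2084 is in that span).
Jan 30, 2085 → Feb 28, 2085: 29 days (January has 31).
Feb 28, 2085 → Mar 28, 2085: 28 days (February has 28).
Mar 28, 2085 → Apr 28, 2085: 31 days (March has 31).
Apr 28, 2085 → May 28, 2085: 30 days (April has 30).
May 28, 2085 → Jun 28, 2085: 31 days (May has 31).
Jun 28, 2085 → Jul 20, 2085: 22 days.
Total: 3093 days.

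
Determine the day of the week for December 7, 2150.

Monday

Doomsday rule: the anchor day for the 2100s is Sunday. For year 50: 50÷12 = 4 r 2, and 2÷4 = 0, so 4+2+0 = 6.
Sunday + 6 ≡ Saturday — that's 2150's doomsday.
In December the doomsday date is Dec 12.
Dec 7 is 5 days before Dec 12; 5 mod 7 = 5, so Saturday − 5 = Monday.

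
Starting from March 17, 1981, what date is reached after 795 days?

+365 (one year) → Mar 17, 1982 (430 left).
+365 (one year) → Mar 17, 1983 (65 left).
Mar has 31 days: +15 → Apr 1, 1983 (50 left).
Apr has 30 days: +30 → May 1, 1983 (20 left).
+20 → May 21, 1983.

May 21, 1983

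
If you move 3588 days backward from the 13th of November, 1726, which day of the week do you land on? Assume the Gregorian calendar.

Saturday

First find the weekday of Nov 13, 1726. Doomsday rule: the anchor day for the 1700s is Sunday. For year 26: 26÷12 = 2 r 2, and 2÷4 = 0, so 2+2+0 = 4.
Sunday + 4 ≡ Thursday — that's 1726's doomsday.
In November the doomsday date is Nov 7.
Nov 13 is 6 days after Nov 7; 6 mod 7 = 6, so Thursday + 6 = Wednesday.
3588 mod 7 = 4, so 3588 days before a Wednesday is Wednesday − 4 = Saturday.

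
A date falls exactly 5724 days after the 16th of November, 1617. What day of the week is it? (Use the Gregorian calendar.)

First find the weekday of Nov 16, 1617. Doomsday rule: the anchor day for the 1600s is Tuesday. For year 17: 17÷12 = 1 r 5, and 5÷4 = 1, so 1+5+1 = 7.
Tuesday + 7 ≡ Tuesday — that's 1617's doomsday.
In November the doomsday date is Nov 7.
Nov 16 is 9 days after Nov 7; 9 mod 7 = 2, so Tuesday + 2 = Thursday.
5724 mod 7 = 5, so 5724 days after a Thursday is Thursday + 5 = Tuesday.

Tuesday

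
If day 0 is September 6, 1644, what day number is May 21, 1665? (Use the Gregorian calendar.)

7562

Sep 6, 1644 → Sep 6, 1645: 365 days.
Sep 6, 1645 → Sep 6, 1646: 365 days.
Sep 6, 1646 → Sep 6, 1647: 365 days.
Sep 6, 1647 → Sep 6, 1648: 366 days (Feb 29, 1648 is in that span).
Sep 6, 1648 → Sep 6, 1649: 365 days.
Sep 6, 1649 → Sep 6, 1650: 365 days.
Sep 6, 1650 → Sep 6, 1651: 365 days.
Sep 6, 1651 → Sep 6, 1652: 366 days (Feb 29, 1652 is in that span).
Sep 6, 1652 → Sep 6, 1653: 365 days.
Sep 6, 1653 → Sep 6, 1654: 365 days.
Sep 6, 1654 → Sep 6, 1655: 365 days.
Sep 6, 1655 → Sep 6, 1656: 366 days (Feb 29, 1656 is in that span).
Sep 6, 1656 → Sep 6, 1657: 365 days.
Sep 6, 1657 → Sep 6, 1658: 365 days.
Sep 6, 1658 → Sep 6, 1659: 365 days.
Sep 6, 1659 → Sep 6, 1660: 366 days (Feb 29, 1660 is in that span).
Sep 6, 1660 → Sep 6, 1661: 365 days.
Sep 6, 1661 → Sep 6, 1662: 365 days.
Sep 6, 1662 → Sep 6, 1663: 365 days.
Sep 6, 1663 → Sep 6, 1664: 366 days (Feb 29, 1664 is in that span).
Sep 6, 1664 → Oct 6, 1664: 30 days (September has 30).
Oct 6, 1664 → Nov 6, 1664: 31 days (October has 31).
Nov 6, 1664 → Dec 6, 1664: 30 days (November has 30).
Dec 6, 1664 → Jan 6, 1665: 31 days (December has 31).
Jan 6, 1665 → Feb 6, 1665: 31 days (January has 31).
Feb 6, 1665 → Mar 6, 1665: 28 days (February has 28).
Mar 6, 1665 → Apr 6, 1665: 31 days (March has 31).
Apr 6, 1665 → May 6, 1665: 30 days (April has 30).
May 6, 1665 → May 21, 1665: 15 days.
Total: 7562 days.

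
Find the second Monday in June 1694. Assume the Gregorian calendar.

June 1, 1694 is a Tuesday.
The first Monday is therefore June 7 (6 days later).
The second Monday is 7 + 1×7 = June 14.

June 14, 1694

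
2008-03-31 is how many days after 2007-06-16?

289

Jun 16, 2007 → Jul 16, 2007: 30 days (June has 30).
Jul 16, 2007 → Aug 16, 2007: 31 days (July has 31).
Aug 16, 2007 → Sep 16, 2007: 31 days (August has 31).
Sep 16, 2007 → Oct 16, 2007: 30 days (September has 30).
Oct 16, 2007 → Nov 16, 2007: 31 days (October has 31).
Nov 16, 2007 → Dec 16, 2007: 30 days (November has 30).
Dec 16, 2007 → Jan 16, 2008: 31 days (December has 31).
Jan 16, 2008 → Feb 16, 2008: 31 days (January has 31).
Feb 16, 2008 → Mar 16, 2008: 29 days (February has 29).
Mar 16, 2008 → Mar 31, 2008: 15 days.
Total: 289 days.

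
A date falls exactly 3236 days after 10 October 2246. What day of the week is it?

Monday

Oct 10, 2246 is a Saturday.
3236 mod 7 = 2, so 3236 days after a Saturday is Saturday + 2 = Monday.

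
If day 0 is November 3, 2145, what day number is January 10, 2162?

5912

Nov 3, 2145 → Nov 3, 2146: 365 days.
Nov 3, 2146 → Nov 3, 2147: 365 days.
Nov 3, 2147 → Nov 3, 2148: 366 days (Feb 29, 2148 is in that span).
Nov 3, 2148 → Nov 3, 2149: 365 days.
Nov 3, 2149 → Nov 3, 2150: 365 days.
Nov 3, 2150 → Nov 3, 2151: 365 days.
Nov 3, 2151 → Nov 3, 2152: 366 days (Feb 29, 2152 is in that span).
Nov 3, 2152 → Nov 3, 2153: 365 days.
Nov 3, 2153 → Nov 3, 2154: 365 days.
Nov 3, 2154 → Nov 3, 2155: 365 days.
Nov 3, 2155 → Nov 3, 2156: 366 days (Feb 29, 2156 is in that span).
Nov 3, 2156 → Nov 3, 2157: 365 days.
Nov 3, 2157 → Nov 3, 2158: 365 days.
Nov 3, 2158 → Nov 3, 2159: 365 days.
Nov 3, 2159 → Nov 3, 2160: 366 days (Feb 29, 2160 is in that span).
Nov 3, 2160 → Nov 3, 2161: 365 days.
Nov 3, 2161 → Dec 3, 2161: 30 days (November has 30).
Dec 3, 2161 → Jan 3, 2162: 31 days (December has 31).
Jan 3, 2162 → Jan 10, 2162: 7 days.
Total: 5912 days.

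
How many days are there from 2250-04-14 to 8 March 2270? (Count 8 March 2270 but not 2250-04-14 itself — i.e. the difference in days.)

7268

Apr 14, 2250 → Apr 14, 2251: 365 days.
Apr 14, 2251 → Apr 14, 2252: 366 days (Feb 29, 2252 is in that span).
Apr 14, 2252 → Apr 14, 2253: 365 days.
Apr 14, 2253 → Apr 14, 2254: 365 days.
Apr 14, 2254 → Apr 14, 2255: 365 days.
Apr 14, 2255 → Apr 14, 2256: 366 days (Feb 29, 2256 is in that span).
Apr 14, 2256 → Apr 14, 2257: 365 days.
Apr 14, 2257 → Apr 14, 2258: 365 days.
Apr 14, 2258 → Apr 14, 2259: 365 days.
Apr 14, 2259 → Apr 14, 2260: 366 days (Feb 29, 2260 is in that span).
Apr 14, 2260 → Apr 14, 2261: 365 days.
Apr 14, 2261 → Apr 14, 2262: 365 days.
Apr 14, 2262 → Apr 14, 2263: 365 days.
Apr 14, 2263 → Apr 14, 2264: 366 days (Feb 29, 2264 is in that span).
Apr 14, 2264 → Apr 14, 2265: 365 days.
Apr 14, 2265 → Apr 14, 2266: 365 days.
Apr 14, 2266 → Apr 14, 2267: 365 days.
Apr 14, 2267 → Apr 14, 2268: 366 days (Feb 29, 2268 is in that span).
Apr 14, 2268 → Apr 14, 2269: 365 days.
Apr 14, 2269 → May 14, 2269: 30 days (April has 30).
May 14, 2269 → Jun 14, 2269: 31 days (May has 31).
Jun 14, 2269 → Jul 14, 2269: 30 days (June has 30).
Jul 14, 2269 → Aug 14, 2269: 31 days (July has 31).
Aug 14, 2269 → Sep 14, 2269: 31 days (August has 31).
Sep 14, 2269 → Oct 14, 2269: 30 days (September has 30).
Oct 14, 2269 → Nov 14, 2269: 31 days (October has 31).
Nov 14, 2269 → Dec 14, 2269: 30 days (November has 30).
Dec 14, 2269 → Jan 14, 2270: 31 days (December has 31).
Jan 14, 2270 → Feb 14, 2270: 31 days (January has 31).
Feb 14, 2270 → Mar 8, 2270: 22 days.
Total: 7268 days.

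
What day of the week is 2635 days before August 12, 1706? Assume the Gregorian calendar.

Monday

Aug 12, 1706 is a Thursday.
2635 mod 7 = 3, so 2635 days before a Thursday is Thursday − 3 = Monday.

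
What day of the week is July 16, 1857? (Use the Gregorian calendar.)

Thursday

January 1, 1857 is a Thursday.
Jan 1, 1857 → Feb 1, 1857: 31 days (January has 31).
Feb 1, 1857 → Mar 1, 1857: 28 days (February has 28).
Mar 1, 1857 → Apr 1, 1857: 31 days (March has 31).
Apr 1, 1857 → May 1, 1857: 30 days (April has 30).
May 1, 1857 → Jun 1, 1857: 31 days (May has 31).
Jun 1, 1857 → Jul 1, 1857: 30 days (June has 30).
Jul 1, 1857 → Jul 16, 1857: 15 days.
Total: 196 days.
196 mod 7 = 0, so Thursday + 0 = Thursday.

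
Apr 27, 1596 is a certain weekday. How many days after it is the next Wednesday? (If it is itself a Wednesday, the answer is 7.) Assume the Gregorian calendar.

4

Apr 27, 1596 is a Saturday.
From Saturday to the next Wednesday is 4 days.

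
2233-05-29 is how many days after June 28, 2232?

335

Jun 28, 2232 → Jul 28, 2232: 30 days (June has 30).
Jul 28, 2232 → Aug 28, 2232: 31 days (July has 31).
Aug 28, 2232 → Sep 28, 2232: 31 days (August has 31).
Sep 28, 2232 → Oct 28, 2232: 30 days (September has 30).
Oct 28, 2232 → Nov 28, 2232: 31 days (October has 31).
Nov 28, 2232 → Dec 28, 2232: 30 days (November has 30).
Dec 28, 2232 → Jan 28, 2233: 31 days (December has 31).
Jan 28, 2233 → Feb 28, 2233: 31 days (January has 31).
Feb 28, 2233 → Mar 28, 2233: 28 days (February has 28).
Mar 28, 2233 → Apr 28, 2233: 31 days (March has 31).
Apr 28, 2233 → May 28, 2233: 30 days (April has 30).
May 28, 2233 → May 29, 2233: 1 days.
Total: 335 days.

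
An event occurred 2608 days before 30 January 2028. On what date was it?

−365 (one year) → Jan 30, 2027 (2243 left).
−365 (one year) → Jan 30, 2026 (1878 left).
−365 (one year) → Jan 30, 2025 (1513 left).
−366 (one year; includes Feb 29, 2024) → Jan 30, 2024 (1147 left).
−365 (one year) → Jan 30, 2023 (782 left).
−365 (one year) → Jan 30, 2022 (417 left).
−365 (one year) → Jan 30, 2021 (52 left).
−30 → Dec 31, 2020 (end of Dec, 31 days; 22 left).
−22 → Dec 9, 2020.

December 9, 2020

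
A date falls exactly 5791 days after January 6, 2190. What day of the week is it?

Friday

First find the weekday of Jan 6, 2190. Doomsday rule: the anchor day for the 2100s is Sunday. For year 90: 90÷12 = 7 r 6, and 6÷4 = 1, so 7+6+1 = 14.
Sunday + 14 ≡ Sunday — that's 2190's doomsday.
In January the doomsday date is Jan 3 (2190 is not a leap year).
Jan 6 is 3 days after Jan 3; 3 mod 7 = 3, so Sunday + 3 = Wednesday.
5791 mod 7 = 2, so 5791 days after a Wednesday is Wednesday + 2 = Friday.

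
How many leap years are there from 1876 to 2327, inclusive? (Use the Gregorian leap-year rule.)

Multiples of 4 in [1876,2327]: 113.
Of those, multiples of 100: 5 (not leap unless ÷400).
Multiples of 400: 1.
Leap years = 113 − 5 + 1 = 109.

109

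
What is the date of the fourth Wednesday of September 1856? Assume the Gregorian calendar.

September 24, 1856

September 1, 1856 is a Monday.
The first Wednesday is therefore September 3 (2 days later).
The fourth Wednesday is 3 + 3×7 = September 24.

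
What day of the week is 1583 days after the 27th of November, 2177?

Nov 27, 2177 is a Thursday.
1583 mod 7 = 1, so 1583 days after a Thursday is Thursday + 1 = Friday.

Friday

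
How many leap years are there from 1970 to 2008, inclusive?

10

Multiples of 4 in [1970,2008]: 10.
Of those, multiples of 100: 1 (not leap unless ÷400).
Multiples of 400: 1.
Leap years = 10 − 1 + 1 = 10.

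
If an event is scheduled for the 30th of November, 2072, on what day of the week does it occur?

Wednesday

Doomsday rule: the anchor day for the 2000s is Tuesday. For year 72: 72÷12 = 6 r 0, and 0÷4 = 0, so 6+0+0 = 6.
Tuesday + 6 ≡ Monday — that's 2072's doomsday.
In November the doomsday date is Nov 7.
Nov 30 is 23 days after Nov 7; 23 mod 7 = 2, so Monday + 2 = Wednesday.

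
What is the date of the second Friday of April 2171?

April 12, 2171

April 1, 2171 is a Monday.
The first Friday is therefore April 5 (4 days later).
The second Friday is 5 + 1×7 = April 12.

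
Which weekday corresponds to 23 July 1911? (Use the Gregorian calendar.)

January 1, 1911 is a Sunday.
Jan 1, 1911 → Feb 1, 1911: 31 days (January has 31).
Feb 1, 1911 → Mar 1, 1911: 28 days (February has 28).
Mar 1, 1911 → Apr 1, 1911: 31 days (March has 31).
Apr 1, 1911 → May 1, 1911: 30 days (April has 30).
May 1, 1911 → Jun 1, 1911: 31 days (May has 31).
Jun 1, 1911 → Jul 1, 1911: 30 days (June has 30).
Jul 1, 1911 → Jul 23, 1911: 22 days.
Total: 203 days.
203 mod 7 = 0, so Sunday + 0 = Sunday.

Sunday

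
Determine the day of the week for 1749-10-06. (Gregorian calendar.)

Doomsday rule: the anchor day for the 1700s is Sunday. For year 49: 49÷12 = 4 r 1, and 1÷4 = 0, so 4+1+0 = 5.
Sunday + 5 ≡ Friday — that's 1749's doomsday.
In October the doomsday date is Oct 10.
Oct 6 is 4 days before Oct 10; 4 mod 7 = 4, so Friday − 4 = Monday.

Monday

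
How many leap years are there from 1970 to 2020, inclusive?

Multiples of 4 in [1970,2020]: 13.
Of those, multiples of 100: 1 (not leap unless ÷400).
Multiples of 400: 1.
Leap years = 13 − 1 + 1 = 13.

13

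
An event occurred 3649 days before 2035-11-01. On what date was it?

−365 (one year) → Nov 1, 2034 (3284 left).
−365 (one year) → Nov 1, 2033 (2919 left).
−365 (one year) → Nov 1, 2032 (2554 left).
−366 (one year; includes Feb 29, 2032) → Nov 1, 2031 (2188 left).
−365 (one year) → Nov 1, 2030 (1823 left).
−365 (one year) → Nov 1, 2029 (1458 left).
−365 (one year) → Nov 1, 2028 (1093 left).
−366 (one year; includes Feb 29, 2028) → Nov 1, 2027 (727 left).
−365 (one year) → Nov 1, 2026 (362 left).
−1 → Oct 31, 2026 (end of Oct, 31 days; 361 left).
−31 → Sep 30, 2026 (end of Sep, 30 days; 330 left).
−30 → Aug 31, 2026 (end of Aug, 31 days; 300 left).
−31 → Jul 31, 2026 (end of Jul, 31 days; 269 left).
−31 → Jun 30, 2026 (end of Jun, 30 days; 238 left).
−30 → May 31, 2026 (end of May, 31 days; 208 left).
−31 → Apr 30, 2026 (end of Apr, 30 days; 177 left).
−30 → Mar 31, 2026 (end of Mar, 31 days; 147 left).
−31 → Feb 28, 2026 (end of Feb, 28 days; 116 left).
−28 → Jan 31, 2026 (end of Jan, 31 days; 88 left).
−31 → Dec 31, 2025 (end of Dec, 31 days; 57 left).
−31 → Nov 30, 2025 (end of Nov, 30 days; 26 left).
−26 → Nov 4, 2025.

November 4, 2025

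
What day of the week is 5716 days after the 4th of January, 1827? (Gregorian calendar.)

Monday

First find the weekday of Jan 4, 1827. Doomsday rule: the anchor day for the 1800s is Friday. For year 27: 27÷12 = 2 r 3, and 3÷4 = 0, so 2+3+0 = 5.
Friday + 5 ≡ Wednesday — that's 1827's doomsday.
In January the doomsday date is Jan 3 (1827 is not a leap year).
Jan 4 is 1 day after Jan 3; 1 mod 7 = 1, so Wednesday + 1 = Thursday.
5716 mod 7 = 4, so 5716 days after a Thursday is Thursday + 4 = Monday.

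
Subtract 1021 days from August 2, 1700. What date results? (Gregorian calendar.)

October 15, 1697

−365 (one year) → Aug 2, 1699 (656 left).
−365 (one year) → Aug 2, 1698 (291 left).
−2 → Jul 31, 1698 (end of Jul, 31 days; 289 left).
−31 → Jun 30, 1698 (end of Jun, 30 days; 258 left).
−30 → May 31, 1698 (end of May, 31 days; 228 left).
−31 → Apr 30, 1698 (end of Apr, 30 days; 197 left).
−30 → Mar 31, 1698 (end of Mar, 31 days; 167 left).
−31 → Feb 28, 1698 (end of Feb, 28 days; 136 left).
−28 → Jan 31, 1698 (end of Jan, 31 days; 108 left).
−31 → Dec 31, 1697 (end of Dec, 31 days; 77 left).
−31 → Nov 30, 1697 (end of Nov, 30 days; 46 left).
−30 → Oct 31, 1697 (end of Oct, 31 days; 16 left).
−16 → Oct 15, 1697.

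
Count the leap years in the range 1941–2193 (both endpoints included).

Multiples of 4 in [1941,2193]: 63.
Of those, multiples of 100: 2 (not leap unless ÷400).
Multiples of 400: 1.
Leap years = 63 − 2 + 1 = 62.

62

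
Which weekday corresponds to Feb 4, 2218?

Wednesday

Doomsday rule: the anchor day for the 2200s is Friday. For year 18: 18÷12 = 1 r 6, and 6÷4 = 1, so 1+6+1 = 8.
Friday + 8 ≡ Saturday — that's 2218's doomsday.
In February the doomsday date is Feb 28 (2218 is not a leap year).
Feb 4 is 24 days before Feb 28; 24 mod 7 = 3, so Saturday − 3 = Wednesday.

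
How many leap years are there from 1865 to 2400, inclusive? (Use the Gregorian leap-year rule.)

130

Multiples of 4 in [1865,2400]: 134.
Of those, multiples of 100: 6 (not leap unless ÷400).
Multiples of 400: 2.
Leap years = 134 − 6 + 2 = 130.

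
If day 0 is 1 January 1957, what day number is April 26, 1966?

Jan 1, 1957 → Jan 1, 1958: 365 days.
Jan 1, 1958 → Jan 1, 1959: 365 days.
Jan 1, 1959 → Jan 1, 1960: 365 days.
Jan 1, 1960 → Jan 1, 1961: 366 days (Feb 29, 1960 is in that span).
Jan 1, 1961 → Jan 1, 1962: 365 days.
Jan 1, 1962 → Jan 1, 1963: 365 days.
Jan 1, 1963 → Jan 1, 1964: 365 days.
Jan 1, 1964 → Jan 1, 1965: 366 days (Feb 29, 1964 is in that span).
Jan 1, 1965 → Jan 1, 1966: 365 days.
Jan 1, 1966 → Feb 1, 1966: 31 days (January has 31).
Feb 1, 1966 → Mar 1, 1966: 28 days (February has 28).
Mar 1, 1966 → Apr 1, 1966: 31 days (March has 31).
Apr 1, 1966 → Apr 26, 1966: 25 days.
Total: 3402 days.

3402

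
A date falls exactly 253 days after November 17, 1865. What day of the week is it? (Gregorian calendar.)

Saturday

First find the weekday of Nov 17, 1865. Doomsday rule: the anchor day for the 1800s is Friday. For year 65: 65÷12 = 5 r 5, and 5÷4 = 1, so 5+5+1 = 11.
Friday + 11 ≡ Tuesday — that's 1865's doomsday.
In November the doomsday date is Nov 7.
Nov 17 is 10 days after Nov 7; 10 mod 7 = 3, so Tuesday + 3 = Friday.
253 mod 7 = 1, so 253 days after a Friday is Friday + 1 = Saturday.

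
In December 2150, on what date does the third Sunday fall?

December 20, 2150

December 1, 2150 is a Tuesday.
The first Sunday is therefore December 6 (5 days later).
The third Sunday is 6 + 2×7 = December 20.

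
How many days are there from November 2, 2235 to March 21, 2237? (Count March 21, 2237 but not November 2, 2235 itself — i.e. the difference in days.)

505

Nov 2, 2235 → Nov 2, 2236: 366 days (Feb 29, 2236 is in that span).
Nov 2, 2236 → Dec 2, 2236: 30 days (November has 30).
Dec 2, 2236 → Jan 2, 2237: 31 days (December has 31).
Jan 2, 2237 → Feb 2, 2237: 31 days (January has 31).
Feb 2, 2237 → Mar 2, 2237: 28 days (February has 28).
Mar 2, 2237 → Mar 21, 2237: 19 days.
Total: 505 days.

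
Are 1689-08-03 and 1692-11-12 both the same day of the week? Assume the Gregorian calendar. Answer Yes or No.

From Aug 3, 1689 to Nov 12, 1692 is 1197 days.
1197 mod 7 = 0, so they are the same weekday.
(Aug 3, 1689 is a Wednesday; Nov 12, 1692 is a Wednesday.)

Yes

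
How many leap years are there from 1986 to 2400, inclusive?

101

Multiples of 4 in [1986,2400]: 104.
Of those, multiples of 100: 5 (not leap unless ÷400).
Multiples of 400: 2.
Leap years = 104 − 5 + 2 = 101.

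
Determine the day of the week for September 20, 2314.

Sunday

Doomsday rule: the anchor day for the 2300s is Wednesday. For year 14: 14÷12 = 1 r 2, and 2÷4 = 0, so 1+2+0 = 3.
Wednesday + 3 ≡ Saturday — that's 2314's doomsday.
In September the doomsday date is Sep 5.
Sep 20 is 15 days after Sep 5; 15 mod 7 = 1, so Saturday + 1 = Sunday.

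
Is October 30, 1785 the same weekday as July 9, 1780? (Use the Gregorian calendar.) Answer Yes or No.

From Jul 9, 1780 to Oct 30, 1785 is 1939 days.
1939 mod 7 = 0, so they are the same weekday.
(Jul 9, 1780 is a Sunday; Oct 30, 1785 is a Sunday.)

Yes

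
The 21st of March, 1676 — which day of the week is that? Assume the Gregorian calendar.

Saturday

Doomsday rule: the anchor day for the 1600s is Tuesday. For year 76: 76÷12 = 6 r 4, and 4÷4 = 1, so 6+4+1 = 11.
Tuesday + 11 ≡ Saturday — that's 1676's doomsday.
In March the doomsday date is Mar 14.
Mar 21 is 7 days after Mar 14; 7 mod 7 = 0, so Saturday + 0 = Saturday.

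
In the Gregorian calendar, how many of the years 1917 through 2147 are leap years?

Multiples of 4 in [1917,2147]: 57.
Of those, multiples of 100: 2 (not leap unless ÷400).
Multiples of 400: 1.
Leap years = 57 − 2 + 1 = 56.

56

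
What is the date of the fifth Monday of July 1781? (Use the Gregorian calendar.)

July 1, 1781 is a Sunday.
The first Monday is therefore July 2 (1 days later).
The fifth Monday is 2 + 4×7 = July 30.

July 30, 1781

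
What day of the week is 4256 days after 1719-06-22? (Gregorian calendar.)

Jun 22, 1719 is a Thursday.
4256 mod 7 = 0, so 4256 days after a Thursday is Thursday + 0 = Thursday.

Thursday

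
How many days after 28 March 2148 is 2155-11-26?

2799

Mar 28, 2148 → Mar 28, 2149: 365 days.
Mar 28, 2149 → Mar 28, 2150: 365 days.
Mar 28, 2150 → Mar 28, 2151: 365 days.
Mar 28, 2151 → Mar 28, 2152: 366 days (Feb 29, 2152 is in that span).
Mar 28, 2152 → Mar 28, 2153: 365 days.
Mar 28, 2153 → Mar 28, 2154: 365 days.
Mar 28, 2154 → Mar 28, 2155: 365 days.
Mar 28, 2155 → Apr 28, 2155: 31 days (March has 31).
Apr 28, 2155 → May 28, 2155: 30 days (April has 30).
May 28, 2155 → Jun 28, 2155: 31 days (May has 31).
Jun 28, 2155 → Jul 28, 2155: 30 days (June has 30).
Jul 28, 2155 → Aug 28, 2155: 31 days (July has 31).
Aug 28, 2155 → Sep 28, 2155: 31 days (August has 31).
Sep 28, 2155 → Oct 28, 2155: 30 days (September has 30).
Oct 28, 2155 → Nov 26, 2155: 29 days.
Total: 2799 days.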